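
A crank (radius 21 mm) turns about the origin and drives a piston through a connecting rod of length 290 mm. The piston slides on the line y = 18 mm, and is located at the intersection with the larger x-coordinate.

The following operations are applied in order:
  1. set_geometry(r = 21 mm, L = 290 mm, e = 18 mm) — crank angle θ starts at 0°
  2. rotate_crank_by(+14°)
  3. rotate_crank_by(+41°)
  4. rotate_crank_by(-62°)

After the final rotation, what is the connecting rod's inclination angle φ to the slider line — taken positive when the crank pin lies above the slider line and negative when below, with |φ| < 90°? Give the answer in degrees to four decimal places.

set_geometry: r = 21 mm, L = 290 mm, e = 18 mm; θ ← 0°
rotate_crank_by(+14°): θ ← 0° +14° = 14°
rotate_crank_by(+41°): θ ← 14° +41° = 55°
rotate_crank_by(-62°): θ ← 55° -62° = -7°
crank pin P = (r cos θ, r sin θ) = (20.843469, -2.559256)
h = r sin θ − e = -2.559256 − 18 = -20.559256
sin φ = h / L = -20.559256 / 290 = -0.07089399
φ = arcsin(-0.07089399) = -4.065336°

-4.0653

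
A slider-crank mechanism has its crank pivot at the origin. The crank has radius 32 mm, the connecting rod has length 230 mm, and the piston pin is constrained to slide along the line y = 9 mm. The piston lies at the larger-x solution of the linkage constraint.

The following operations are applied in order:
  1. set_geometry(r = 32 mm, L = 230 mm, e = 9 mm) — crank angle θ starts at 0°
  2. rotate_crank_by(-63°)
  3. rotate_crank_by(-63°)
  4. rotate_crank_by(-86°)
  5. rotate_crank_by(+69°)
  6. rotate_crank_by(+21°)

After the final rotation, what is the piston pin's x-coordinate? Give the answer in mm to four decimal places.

set_geometry: r = 32 mm, L = 230 mm, e = 9 mm; θ ← 0°
rotate_crank_by(-63°): θ ← 0° -63° = -63°
rotate_crank_by(-63°): θ ← -63° -63° = -126°
rotate_crank_by(-86°): θ ← -126° -86° = -212°
rotate_crank_by(+69°): θ ← -212° +69° = -143°
rotate_crank_by(+21°): θ ← -143° +21° = -122°
crank pin P = (r cos θ, r sin θ) = (-16.957416, -27.137539)
h = r sin θ − e = -27.137539 − 9 = -36.137539
x = r cos θ + √(L² − h²) = -16.957416 + √(52900.0 − 1305.9217) = -16.957416 + 227.143299 = 210.185883

210.1859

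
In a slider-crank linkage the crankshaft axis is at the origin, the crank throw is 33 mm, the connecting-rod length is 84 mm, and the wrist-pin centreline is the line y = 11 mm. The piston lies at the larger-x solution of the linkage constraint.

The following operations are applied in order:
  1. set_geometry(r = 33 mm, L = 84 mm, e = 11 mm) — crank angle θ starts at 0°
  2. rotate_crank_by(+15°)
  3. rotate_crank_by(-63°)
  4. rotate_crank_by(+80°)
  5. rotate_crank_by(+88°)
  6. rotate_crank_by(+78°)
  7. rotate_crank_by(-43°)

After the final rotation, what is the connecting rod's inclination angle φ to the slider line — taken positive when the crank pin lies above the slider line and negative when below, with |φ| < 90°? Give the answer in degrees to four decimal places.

2.0101

set_geometry: r = 33 mm, L = 84 mm, e = 11 mm; θ ← 0°
rotate_crank_by(+15°): θ ← 0° +15° = 15°
rotate_crank_by(-63°): θ ← 15° -63° = -48°
rotate_crank_by(+80°): θ ← -48° +80° = 32°
rotate_crank_by(+88°): θ ← 32° +88° = 120°
rotate_crank_by(+78°): θ ← 120° +78° = 198°
rotate_crank_by(-43°): θ ← 198° -43° = 155°
crank pin P = (r cos θ, r sin θ) = (-29.908157, 13.946403)
h = r sin θ − e = 13.946403 − 11 = 2.946403
sin φ = h / L = 2.946403 / 84 = 0.03507622
φ = arcsin(0.03507622) = 2.010132°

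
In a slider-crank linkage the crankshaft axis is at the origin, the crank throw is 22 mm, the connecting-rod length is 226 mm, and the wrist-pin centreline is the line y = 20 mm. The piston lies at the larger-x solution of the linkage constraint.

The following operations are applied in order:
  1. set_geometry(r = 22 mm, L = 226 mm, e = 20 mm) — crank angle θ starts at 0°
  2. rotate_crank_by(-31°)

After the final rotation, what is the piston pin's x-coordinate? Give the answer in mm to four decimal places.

set_geometry: r = 22 mm, L = 226 mm, e = 20 mm; θ ← 0°
rotate_crank_by(-31°): θ ← 0° -31° = -31°
crank pin P = (r cos θ, r sin θ) = (18.857681, -11.330838)
h = r sin θ − e = -11.330838 − 20 = -31.330838
x = r cos θ + √(L² − h²) = 18.857681 + √(51076.0 − 981.6214) = 18.857681 + 223.817735 = 242.675416

242.6754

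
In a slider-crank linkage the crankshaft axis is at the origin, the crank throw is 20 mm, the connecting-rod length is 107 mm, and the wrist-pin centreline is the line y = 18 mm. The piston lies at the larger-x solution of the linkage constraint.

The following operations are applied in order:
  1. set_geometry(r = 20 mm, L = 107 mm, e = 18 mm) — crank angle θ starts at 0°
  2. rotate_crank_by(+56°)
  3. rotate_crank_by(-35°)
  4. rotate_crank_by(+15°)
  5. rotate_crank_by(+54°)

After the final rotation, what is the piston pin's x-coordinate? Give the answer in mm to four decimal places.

set_geometry: r = 20 mm, L = 107 mm, e = 18 mm; θ ← 0°
rotate_crank_by(+56°): θ ← 0° +56° = 56°
rotate_crank_by(-35°): θ ← 56° -35° = 21°
rotate_crank_by(+15°): θ ← 21° +15° = 36°
rotate_crank_by(+54°): θ ← 36° +54° = 90°
crank pin P = (r cos θ, r sin θ) = (0.000000, 20.000000)
h = r sin θ − e = 20.000000 − 18 = 2.000000
x = r cos θ + √(L² − h²) = 0.000000 + √(11449.0 − 4.0000) = 0.000000 + 106.981307 = 106.981307

106.9813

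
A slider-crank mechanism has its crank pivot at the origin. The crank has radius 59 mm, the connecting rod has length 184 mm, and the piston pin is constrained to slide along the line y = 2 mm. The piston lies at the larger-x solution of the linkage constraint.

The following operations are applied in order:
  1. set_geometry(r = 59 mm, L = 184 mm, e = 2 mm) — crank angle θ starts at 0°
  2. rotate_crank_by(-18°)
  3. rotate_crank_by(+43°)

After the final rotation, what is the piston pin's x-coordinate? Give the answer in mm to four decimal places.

set_geometry: r = 59 mm, L = 184 mm, e = 2 mm; θ ← 0°
rotate_crank_by(-18°): θ ← 0° -18° = -18°
rotate_crank_by(+43°): θ ← -18° +43° = 25°
crank pin P = (r cos θ, r sin θ) = (53.472159, 24.934477)
h = r sin θ − e = 24.934477 − 2 = 22.934477
x = r cos θ + √(L² − h²) = 53.472159 + √(33856.0 − 525.9903) = 53.472159 + 182.565084 = 236.037243

236.0372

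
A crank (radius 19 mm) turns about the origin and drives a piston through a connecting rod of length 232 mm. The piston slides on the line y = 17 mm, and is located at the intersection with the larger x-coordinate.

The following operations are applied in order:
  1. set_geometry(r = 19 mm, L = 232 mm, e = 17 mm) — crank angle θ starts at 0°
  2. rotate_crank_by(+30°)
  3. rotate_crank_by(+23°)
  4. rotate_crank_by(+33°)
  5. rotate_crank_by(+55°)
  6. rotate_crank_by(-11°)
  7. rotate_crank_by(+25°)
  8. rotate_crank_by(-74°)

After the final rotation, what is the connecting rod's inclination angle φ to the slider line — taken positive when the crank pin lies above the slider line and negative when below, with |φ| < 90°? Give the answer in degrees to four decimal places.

0.4362

set_geometry: r = 19 mm, L = 232 mm, e = 17 mm; θ ← 0°
rotate_crank_by(+30°): θ ← 0° +30° = 30°
rotate_crank_by(+23°): θ ← 30° +23° = 53°
rotate_crank_by(+33°): θ ← 53° +33° = 86°
rotate_crank_by(+55°): θ ← 86° +55° = 141°
rotate_crank_by(-11°): θ ← 141° -11° = 130°
rotate_crank_by(+25°): θ ← 130° +25° = 155°
rotate_crank_by(-74°): θ ← 155° -74° = 81°
crank pin P = (r cos θ, r sin θ) = (2.972255, 18.766078)
h = r sin θ − e = 18.766078 − 17 = 1.766078
sin φ = h / L = 1.766078 / 232 = 0.00761241
φ = arcsin(0.00761241) = 0.436163°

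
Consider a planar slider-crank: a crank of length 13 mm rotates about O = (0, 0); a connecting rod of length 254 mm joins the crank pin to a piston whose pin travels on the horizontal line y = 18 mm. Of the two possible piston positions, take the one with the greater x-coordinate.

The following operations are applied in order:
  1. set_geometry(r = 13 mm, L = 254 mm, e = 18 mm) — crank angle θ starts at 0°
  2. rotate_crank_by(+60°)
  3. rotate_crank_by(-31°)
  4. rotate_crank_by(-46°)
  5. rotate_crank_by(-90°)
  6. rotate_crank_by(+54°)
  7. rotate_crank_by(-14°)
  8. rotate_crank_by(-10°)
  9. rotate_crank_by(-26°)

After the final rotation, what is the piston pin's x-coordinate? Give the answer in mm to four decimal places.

set_geometry: r = 13 mm, L = 254 mm, e = 18 mm; θ ← 0°
rotate_crank_by(+60°): θ ← 0° +60° = 60°
rotate_crank_by(-31°): θ ← 60° -31° = 29°
rotate_crank_by(-46°): θ ← 29° -46° = -17°
rotate_crank_by(-90°): θ ← -17° -90° = -107°
rotate_crank_by(+54°): θ ← -107° +54° = -53°
rotate_crank_by(-14°): θ ← -53° -14° = -67°
rotate_crank_by(-10°): θ ← -67° -10° = -77°
rotate_crank_by(-26°): θ ← -77° -26° = -103°
crank pin P = (r cos θ, r sin θ) = (-2.924364, -12.666811)
h = r sin θ − e = -12.666811 − 18 = -30.666811
x = r cos θ + √(L² − h²) = -2.924364 + √(64516.0 − 940.4533) = -2.924364 + 252.141918 = 249.217554

249.2176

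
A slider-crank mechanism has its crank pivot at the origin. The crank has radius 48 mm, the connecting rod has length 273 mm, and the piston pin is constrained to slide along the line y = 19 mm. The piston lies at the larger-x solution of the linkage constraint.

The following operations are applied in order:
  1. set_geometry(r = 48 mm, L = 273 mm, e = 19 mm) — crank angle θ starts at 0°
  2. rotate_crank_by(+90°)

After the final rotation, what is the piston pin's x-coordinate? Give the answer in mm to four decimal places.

271.4553

set_geometry: r = 48 mm, L = 273 mm, e = 19 mm; θ ← 0°
rotate_crank_by(+90°): θ ← 0° +90° = 90°
crank pin P = (r cos θ, r sin θ) = (0.000000, 48.000000)
h = r sin θ − e = 48.000000 − 19 = 29.000000
x = r cos θ + √(L² − h²) = 0.000000 + √(74529.0 − 841.0000) = 0.000000 + 271.455337 = 271.455337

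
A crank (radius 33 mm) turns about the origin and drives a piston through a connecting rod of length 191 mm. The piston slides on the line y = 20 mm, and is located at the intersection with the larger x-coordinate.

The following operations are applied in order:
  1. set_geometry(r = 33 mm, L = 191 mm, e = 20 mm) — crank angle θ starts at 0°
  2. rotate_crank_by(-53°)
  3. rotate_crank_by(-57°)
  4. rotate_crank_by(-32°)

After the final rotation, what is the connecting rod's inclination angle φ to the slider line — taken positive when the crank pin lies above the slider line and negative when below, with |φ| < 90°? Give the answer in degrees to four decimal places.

set_geometry: r = 33 mm, L = 191 mm, e = 20 mm; θ ← 0°
rotate_crank_by(-53°): θ ← 0° -53° = -53°
rotate_crank_by(-57°): θ ← -53° -57° = -110°
rotate_crank_by(-32°): θ ← -110° -32° = -142°
crank pin P = (r cos θ, r sin θ) = (-26.004355, -20.316829)
h = r sin θ − e = -20.316829 − 20 = -40.316829
sin φ = h / L = -40.316829 / 191 = -0.21108287
φ = arcsin(-0.21108287) = -12.185819°

-12.1858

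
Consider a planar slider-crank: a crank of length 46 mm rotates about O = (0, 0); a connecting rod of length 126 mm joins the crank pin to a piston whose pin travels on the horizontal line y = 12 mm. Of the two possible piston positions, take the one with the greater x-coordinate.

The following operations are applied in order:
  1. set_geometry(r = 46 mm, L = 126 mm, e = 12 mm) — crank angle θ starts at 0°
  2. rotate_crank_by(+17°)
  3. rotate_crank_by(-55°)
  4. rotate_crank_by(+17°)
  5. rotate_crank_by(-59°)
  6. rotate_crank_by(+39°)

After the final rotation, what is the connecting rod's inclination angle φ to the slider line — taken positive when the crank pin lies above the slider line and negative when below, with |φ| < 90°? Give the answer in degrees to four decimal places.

-19.5574

set_geometry: r = 46 mm, L = 126 mm, e = 12 mm; θ ← 0°
rotate_crank_by(+17°): θ ← 0° +17° = 17°
rotate_crank_by(-55°): θ ← 17° -55° = -38°
rotate_crank_by(+17°): θ ← -38° +17° = -21°
rotate_crank_by(-59°): θ ← -21° -59° = -80°
rotate_crank_by(+39°): θ ← -80° +39° = -41°
crank pin P = (r cos θ, r sin θ) = (34.716641, -30.178715)
h = r sin θ − e = -30.178715 − 12 = -42.178715
sin φ = h / L = -42.178715 / 126 = -0.33475171
φ = arcsin(-0.33475171) = -19.557440°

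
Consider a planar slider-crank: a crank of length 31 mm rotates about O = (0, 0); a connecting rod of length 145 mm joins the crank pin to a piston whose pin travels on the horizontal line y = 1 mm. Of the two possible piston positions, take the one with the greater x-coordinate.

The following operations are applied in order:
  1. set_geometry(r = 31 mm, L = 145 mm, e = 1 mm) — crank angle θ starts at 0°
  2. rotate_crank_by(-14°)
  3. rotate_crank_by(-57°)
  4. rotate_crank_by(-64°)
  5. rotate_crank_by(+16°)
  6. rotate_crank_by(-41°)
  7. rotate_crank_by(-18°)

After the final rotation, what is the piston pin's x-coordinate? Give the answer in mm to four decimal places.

114.0039

set_geometry: r = 31 mm, L = 145 mm, e = 1 mm; θ ← 0°
rotate_crank_by(-14°): θ ← 0° -14° = -14°
rotate_crank_by(-57°): θ ← -14° -57° = -71°
rotate_crank_by(-64°): θ ← -71° -64° = -135°
rotate_crank_by(+16°): θ ← -135° +16° = -119°
rotate_crank_by(-41°): θ ← -119° -41° = -160°
rotate_crank_by(-18°): θ ← -160° -18° = -178°
crank pin P = (r cos θ, r sin θ) = (-30.981116, -1.081884)
h = r sin θ − e = -1.081884 − 1 = -2.081884
x = r cos θ + √(L² − h²) = -30.981116 + √(21025.0 − 4.3342) = -30.981116 + 144.985054 = 114.003938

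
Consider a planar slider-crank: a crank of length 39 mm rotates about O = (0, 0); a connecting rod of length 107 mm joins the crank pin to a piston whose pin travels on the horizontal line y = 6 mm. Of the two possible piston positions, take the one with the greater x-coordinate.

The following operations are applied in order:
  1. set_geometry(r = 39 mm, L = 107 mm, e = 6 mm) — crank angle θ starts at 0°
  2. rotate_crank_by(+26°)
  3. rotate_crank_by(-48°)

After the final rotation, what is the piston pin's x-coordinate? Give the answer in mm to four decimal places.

141.1566

set_geometry: r = 39 mm, L = 107 mm, e = 6 mm; θ ← 0°
rotate_crank_by(+26°): θ ← 0° +26° = 26°
rotate_crank_by(-48°): θ ← 26° -48° = -22°
crank pin P = (r cos θ, r sin θ) = (36.160170, -14.609657)
h = r sin θ − e = -14.609657 − 6 = -20.609657
x = r cos θ + √(L² − h²) = 36.160170 + √(11449.0 − 424.7580) = 36.160170 + 104.996391 = 141.156561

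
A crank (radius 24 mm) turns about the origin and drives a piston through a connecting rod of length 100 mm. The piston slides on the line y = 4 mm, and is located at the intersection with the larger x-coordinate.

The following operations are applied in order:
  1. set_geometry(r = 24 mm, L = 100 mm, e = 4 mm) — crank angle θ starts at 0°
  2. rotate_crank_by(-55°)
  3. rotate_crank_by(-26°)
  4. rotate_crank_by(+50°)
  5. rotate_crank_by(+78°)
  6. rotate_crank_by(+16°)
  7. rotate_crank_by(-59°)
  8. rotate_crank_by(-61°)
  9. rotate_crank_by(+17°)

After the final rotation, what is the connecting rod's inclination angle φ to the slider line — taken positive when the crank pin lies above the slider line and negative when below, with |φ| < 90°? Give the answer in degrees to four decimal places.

-11.2020

set_geometry: r = 24 mm, L = 100 mm, e = 4 mm; θ ← 0°
rotate_crank_by(-55°): θ ← 0° -55° = -55°
rotate_crank_by(-26°): θ ← -55° -26° = -81°
rotate_crank_by(+50°): θ ← -81° +50° = -31°
rotate_crank_by(+78°): θ ← -31° +78° = 47°
rotate_crank_by(+16°): θ ← 47° +16° = 63°
rotate_crank_by(-59°): θ ← 63° -59° = 4°
rotate_crank_by(-61°): θ ← 4° -61° = -57°
rotate_crank_by(+17°): θ ← -57° +17° = -40°
crank pin P = (r cos θ, r sin θ) = (18.385067, -15.426903)
h = r sin θ − e = -15.426903 − 4 = -19.426903
sin φ = h / L = -19.426903 / 100 = -0.19426903
φ = arcsin(-0.19426903) = -11.202025°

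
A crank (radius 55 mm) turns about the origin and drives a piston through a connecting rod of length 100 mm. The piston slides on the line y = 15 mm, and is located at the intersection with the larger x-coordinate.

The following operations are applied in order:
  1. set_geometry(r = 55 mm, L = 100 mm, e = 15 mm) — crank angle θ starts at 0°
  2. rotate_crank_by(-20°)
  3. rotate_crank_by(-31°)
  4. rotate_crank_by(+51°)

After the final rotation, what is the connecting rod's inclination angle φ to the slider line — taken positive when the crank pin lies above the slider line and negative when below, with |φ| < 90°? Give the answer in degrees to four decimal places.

set_geometry: r = 55 mm, L = 100 mm, e = 15 mm; θ ← 0°
rotate_crank_by(-20°): θ ← 0° -20° = -20°
rotate_crank_by(-31°): θ ← -20° -31° = -51°
rotate_crank_by(+51°): θ ← -51° +51° = 0°
crank pin P = (r cos θ, r sin θ) = (55.000000, 0.000000)
h = r sin θ − e = 0.000000 − 15 = -15.000000
sin φ = h / L = -15.000000 / 100 = -0.15000000
φ = arcsin(-0.15000000) = -8.626927°

-8.6269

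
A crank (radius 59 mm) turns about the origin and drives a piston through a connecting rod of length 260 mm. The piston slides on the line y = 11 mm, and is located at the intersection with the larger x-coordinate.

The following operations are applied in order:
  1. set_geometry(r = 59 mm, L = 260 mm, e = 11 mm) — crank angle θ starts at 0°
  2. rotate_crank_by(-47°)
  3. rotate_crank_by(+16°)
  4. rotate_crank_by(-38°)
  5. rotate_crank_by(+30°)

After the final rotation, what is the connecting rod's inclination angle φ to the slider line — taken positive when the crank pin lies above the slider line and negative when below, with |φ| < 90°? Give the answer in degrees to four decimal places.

set_geometry: r = 59 mm, L = 260 mm, e = 11 mm; θ ← 0°
rotate_crank_by(-47°): θ ← 0° -47° = -47°
rotate_crank_by(+16°): θ ← -47° +16° = -31°
rotate_crank_by(-38°): θ ← -31° -38° = -69°
rotate_crank_by(+30°): θ ← -69° +30° = -39°
crank pin P = (r cos θ, r sin θ) = (45.851612, -37.129903)
h = r sin θ − e = -37.129903 − 11 = -48.129903
sin φ = h / L = -48.129903 / 260 = -0.18511501
φ = arcsin(-0.18511501) = -10.667838°

-10.6678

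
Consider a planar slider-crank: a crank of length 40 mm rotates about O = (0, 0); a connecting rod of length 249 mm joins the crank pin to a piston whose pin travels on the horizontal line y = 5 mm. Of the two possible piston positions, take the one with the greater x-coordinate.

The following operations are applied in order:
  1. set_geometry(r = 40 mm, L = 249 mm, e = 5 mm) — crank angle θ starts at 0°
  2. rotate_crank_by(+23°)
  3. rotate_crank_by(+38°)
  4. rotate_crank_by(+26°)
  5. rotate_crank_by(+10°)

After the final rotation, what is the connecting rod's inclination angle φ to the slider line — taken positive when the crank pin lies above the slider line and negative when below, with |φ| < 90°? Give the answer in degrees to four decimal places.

8.0111

set_geometry: r = 40 mm, L = 249 mm, e = 5 mm; θ ← 0°
rotate_crank_by(+23°): θ ← 0° +23° = 23°
rotate_crank_by(+38°): θ ← 23° +38° = 61°
rotate_crank_by(+26°): θ ← 61° +26° = 87°
rotate_crank_by(+10°): θ ← 87° +10° = 97°
crank pin P = (r cos θ, r sin θ) = (-4.874774, 39.701846)
h = r sin θ − e = 39.701846 − 5 = 34.701846
sin φ = h / L = 34.701846 / 249 = 0.13936484
φ = arcsin(0.13936484) = 8.011094°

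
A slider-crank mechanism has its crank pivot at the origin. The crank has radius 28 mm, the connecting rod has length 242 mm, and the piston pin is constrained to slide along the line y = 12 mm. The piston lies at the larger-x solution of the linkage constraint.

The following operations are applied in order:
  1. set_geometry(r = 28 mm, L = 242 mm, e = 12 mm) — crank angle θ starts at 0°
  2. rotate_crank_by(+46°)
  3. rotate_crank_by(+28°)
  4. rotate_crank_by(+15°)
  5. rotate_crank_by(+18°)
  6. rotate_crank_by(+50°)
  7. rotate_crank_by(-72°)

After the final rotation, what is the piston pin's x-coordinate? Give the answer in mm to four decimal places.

243.9179

set_geometry: r = 28 mm, L = 242 mm, e = 12 mm; θ ← 0°
rotate_crank_by(+46°): θ ← 0° +46° = 46°
rotate_crank_by(+28°): θ ← 46° +28° = 74°
rotate_crank_by(+15°): θ ← 74° +15° = 89°
rotate_crank_by(+18°): θ ← 89° +18° = 107°
rotate_crank_by(+50°): θ ← 107° +50° = 157°
rotate_crank_by(-72°): θ ← 157° -72° = 85°
crank pin P = (r cos θ, r sin θ) = (2.440361, 27.893452)
h = r sin θ − e = 27.893452 − 12 = 15.893452
x = r cos θ + √(L² − h²) = 2.440361 + √(58564.0 − 252.6018) = 2.440361 + 241.477531 = 243.917892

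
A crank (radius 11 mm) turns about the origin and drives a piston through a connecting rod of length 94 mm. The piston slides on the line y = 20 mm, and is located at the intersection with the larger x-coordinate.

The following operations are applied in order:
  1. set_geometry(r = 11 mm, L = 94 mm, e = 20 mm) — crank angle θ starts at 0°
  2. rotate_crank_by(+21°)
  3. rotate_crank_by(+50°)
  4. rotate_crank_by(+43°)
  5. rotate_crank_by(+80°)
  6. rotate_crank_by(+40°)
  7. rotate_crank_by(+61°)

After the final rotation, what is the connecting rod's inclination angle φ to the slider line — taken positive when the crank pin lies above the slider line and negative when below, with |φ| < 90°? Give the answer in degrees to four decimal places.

-18.5918

set_geometry: r = 11 mm, L = 94 mm, e = 20 mm; θ ← 0°
rotate_crank_by(+21°): θ ← 0° +21° = 21°
rotate_crank_by(+50°): θ ← 21° +50° = 71°
rotate_crank_by(+43°): θ ← 71° +43° = 114°
rotate_crank_by(+80°): θ ← 114° +80° = 194°
rotate_crank_by(+40°): θ ← 194° +40° = 234°
rotate_crank_by(+61°): θ ← 234° +61° = 295°
crank pin P = (r cos θ, r sin θ) = (4.648801, -9.969386)
h = r sin θ − e = -9.969386 − 20 = -29.969386
sin φ = h / L = -29.969386 / 94 = -0.31882325
φ = arcsin(-0.31882325) = -18.591775°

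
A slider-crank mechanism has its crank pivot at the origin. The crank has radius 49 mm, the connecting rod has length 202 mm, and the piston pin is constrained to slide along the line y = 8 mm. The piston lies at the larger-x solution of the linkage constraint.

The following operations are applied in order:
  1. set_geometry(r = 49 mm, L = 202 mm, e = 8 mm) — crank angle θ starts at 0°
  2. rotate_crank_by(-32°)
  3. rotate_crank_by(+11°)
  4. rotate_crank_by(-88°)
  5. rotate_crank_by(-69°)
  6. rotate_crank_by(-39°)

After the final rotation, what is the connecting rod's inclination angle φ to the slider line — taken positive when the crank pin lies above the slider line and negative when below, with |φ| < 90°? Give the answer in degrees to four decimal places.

6.1067

set_geometry: r = 49 mm, L = 202 mm, e = 8 mm; θ ← 0°
rotate_crank_by(-32°): θ ← 0° -32° = -32°
rotate_crank_by(+11°): θ ← -32° +11° = -21°
rotate_crank_by(-88°): θ ← -21° -88° = -109°
rotate_crank_by(-69°): θ ← -109° -69° = -178°
rotate_crank_by(-39°): θ ← -178° -39° = -217°
crank pin P = (r cos θ, r sin θ) = (-39.133140, 29.488936)
h = r sin θ − e = 29.488936 − 8 = 21.488936
sin φ = h / L = 21.488936 / 202 = 0.10638087
φ = arcsin(0.10638087) = 6.106730°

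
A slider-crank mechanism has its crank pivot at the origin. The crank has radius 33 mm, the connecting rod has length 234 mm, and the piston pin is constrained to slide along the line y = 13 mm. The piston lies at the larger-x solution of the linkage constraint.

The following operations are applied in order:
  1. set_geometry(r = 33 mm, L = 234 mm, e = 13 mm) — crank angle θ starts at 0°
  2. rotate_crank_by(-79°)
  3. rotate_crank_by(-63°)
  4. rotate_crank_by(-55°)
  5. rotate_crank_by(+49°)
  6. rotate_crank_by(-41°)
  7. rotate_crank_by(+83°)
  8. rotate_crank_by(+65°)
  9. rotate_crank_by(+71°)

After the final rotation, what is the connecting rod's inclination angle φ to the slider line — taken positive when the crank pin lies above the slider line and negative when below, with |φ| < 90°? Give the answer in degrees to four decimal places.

0.8570

set_geometry: r = 33 mm, L = 234 mm, e = 13 mm; θ ← 0°
rotate_crank_by(-79°): θ ← 0° -79° = -79°
rotate_crank_by(-63°): θ ← -79° -63° = -142°
rotate_crank_by(-55°): θ ← -142° -55° = -197°
rotate_crank_by(+49°): θ ← -197° +49° = -148°
rotate_crank_by(-41°): θ ← -148° -41° = -189°
rotate_crank_by(+83°): θ ← -189° +83° = -106°
rotate_crank_by(+65°): θ ← -106° +65° = -41°
rotate_crank_by(+71°): θ ← -41° +71° = 30°
crank pin P = (r cos θ, r sin θ) = (28.578838, 16.500000)
h = r sin θ − e = 16.500000 − 13 = 3.500000
sin φ = h / L = 3.500000 / 234 = 0.01495726
φ = arcsin(0.01495726) = 0.857020°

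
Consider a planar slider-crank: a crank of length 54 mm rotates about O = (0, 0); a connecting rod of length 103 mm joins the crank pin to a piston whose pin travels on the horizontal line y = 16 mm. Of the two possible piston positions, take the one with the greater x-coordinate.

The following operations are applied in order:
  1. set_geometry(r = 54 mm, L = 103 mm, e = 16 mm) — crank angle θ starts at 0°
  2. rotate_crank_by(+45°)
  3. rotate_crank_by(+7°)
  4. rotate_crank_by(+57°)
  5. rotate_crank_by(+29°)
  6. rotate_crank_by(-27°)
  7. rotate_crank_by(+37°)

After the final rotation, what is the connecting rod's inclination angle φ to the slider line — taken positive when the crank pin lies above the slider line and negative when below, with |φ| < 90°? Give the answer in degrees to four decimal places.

set_geometry: r = 54 mm, L = 103 mm, e = 16 mm; θ ← 0°
rotate_crank_by(+45°): θ ← 0° +45° = 45°
rotate_crank_by(+7°): θ ← 45° +7° = 52°
rotate_crank_by(+57°): θ ← 52° +57° = 109°
rotate_crank_by(+29°): θ ← 109° +29° = 138°
rotate_crank_by(-27°): θ ← 138° -27° = 111°
rotate_crank_by(+37°): θ ← 111° +37° = 148°
crank pin P = (r cos θ, r sin θ) = (-45.794597, 28.615640)
h = r sin θ − e = 28.615640 − 16 = 12.615640
sin φ = h / L = 12.615640 / 103 = 0.12248194
φ = arcsin(0.12248194) = 7.035364°

7.0354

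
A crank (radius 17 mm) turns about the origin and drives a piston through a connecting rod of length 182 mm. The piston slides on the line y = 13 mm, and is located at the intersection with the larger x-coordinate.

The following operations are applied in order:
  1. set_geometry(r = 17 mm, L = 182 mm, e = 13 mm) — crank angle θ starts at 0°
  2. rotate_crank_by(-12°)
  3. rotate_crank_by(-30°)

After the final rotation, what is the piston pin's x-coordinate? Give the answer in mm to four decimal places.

192.9938

set_geometry: r = 17 mm, L = 182 mm, e = 13 mm; θ ← 0°
rotate_crank_by(-12°): θ ← 0° -12° = -12°
rotate_crank_by(-30°): θ ← -12° -30° = -42°
crank pin P = (r cos θ, r sin θ) = (12.633462, -11.375220)
h = r sin θ − e = -11.375220 − 13 = -24.375220
x = r cos θ + √(L² − h²) = 12.633462 + √(33124.0 − 594.1514) = 12.633462 + 180.360330 = 192.993792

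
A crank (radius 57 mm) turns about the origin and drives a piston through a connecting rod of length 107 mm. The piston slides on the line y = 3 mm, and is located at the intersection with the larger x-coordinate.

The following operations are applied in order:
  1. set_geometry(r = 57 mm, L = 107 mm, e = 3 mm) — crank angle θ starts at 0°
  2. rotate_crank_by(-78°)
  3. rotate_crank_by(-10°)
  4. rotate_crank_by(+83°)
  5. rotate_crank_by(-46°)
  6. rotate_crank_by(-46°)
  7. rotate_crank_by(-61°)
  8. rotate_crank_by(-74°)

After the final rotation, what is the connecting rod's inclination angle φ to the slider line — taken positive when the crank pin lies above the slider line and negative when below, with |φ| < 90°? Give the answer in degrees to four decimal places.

23.0631

set_geometry: r = 57 mm, L = 107 mm, e = 3 mm; θ ← 0°
rotate_crank_by(-78°): θ ← 0° -78° = -78°
rotate_crank_by(-10°): θ ← -78° -10° = -88°
rotate_crank_by(+83°): θ ← -88° +83° = -5°
rotate_crank_by(-46°): θ ← -5° -46° = -51°
rotate_crank_by(-46°): θ ← -51° -46° = -97°
rotate_crank_by(-61°): θ ← -97° -61° = -158°
rotate_crank_by(-74°): θ ← -158° -74° = -232°
crank pin P = (r cos θ, r sin θ) = (-35.092704, 44.916613)
h = r sin θ − e = 44.916613 − 3 = 41.916613
sin φ = h / L = 41.916613 / 107 = 0.39174405
φ = arcsin(0.39174405) = 23.063063°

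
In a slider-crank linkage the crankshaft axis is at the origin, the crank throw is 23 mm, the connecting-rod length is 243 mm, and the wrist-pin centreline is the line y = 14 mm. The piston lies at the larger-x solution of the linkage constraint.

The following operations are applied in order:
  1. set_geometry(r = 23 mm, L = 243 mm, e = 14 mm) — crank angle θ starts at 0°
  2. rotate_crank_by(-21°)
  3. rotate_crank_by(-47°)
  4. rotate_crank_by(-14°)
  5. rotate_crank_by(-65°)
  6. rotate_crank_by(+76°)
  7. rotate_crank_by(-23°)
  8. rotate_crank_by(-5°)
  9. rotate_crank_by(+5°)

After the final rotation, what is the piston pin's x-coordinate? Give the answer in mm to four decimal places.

set_geometry: r = 23 mm, L = 243 mm, e = 14 mm; θ ← 0°
rotate_crank_by(-21°): θ ← 0° -21° = -21°
rotate_crank_by(-47°): θ ← -21° -47° = -68°
rotate_crank_by(-14°): θ ← -68° -14° = -82°
rotate_crank_by(-65°): θ ← -82° -65° = -147°
rotate_crank_by(+76°): θ ← -147° +76° = -71°
rotate_crank_by(-23°): θ ← -71° -23° = -94°
rotate_crank_by(-5°): θ ← -94° -5° = -99°
rotate_crank_by(+5°): θ ← -99° +5° = -94°
crank pin P = (r cos θ, r sin θ) = (-1.604399, -22.943973)
h = r sin θ − e = -22.943973 − 14 = -36.943973
x = r cos θ + √(L² − h²) = -1.604399 + √(59049.0 − 1364.8572) = -1.604399 + 240.175234 = 238.570835

238.5708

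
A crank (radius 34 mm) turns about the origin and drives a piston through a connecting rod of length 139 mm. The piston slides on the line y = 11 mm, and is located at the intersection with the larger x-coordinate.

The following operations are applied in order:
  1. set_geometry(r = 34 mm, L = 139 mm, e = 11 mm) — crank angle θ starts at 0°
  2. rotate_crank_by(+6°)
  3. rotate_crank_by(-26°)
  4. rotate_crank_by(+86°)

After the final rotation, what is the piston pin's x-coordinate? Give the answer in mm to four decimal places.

151.3739

set_geometry: r = 34 mm, L = 139 mm, e = 11 mm; θ ← 0°
rotate_crank_by(+6°): θ ← 0° +6° = 6°
rotate_crank_by(-26°): θ ← 6° -26° = -20°
rotate_crank_by(+86°): θ ← -20° +86° = 66°
crank pin P = (r cos θ, r sin θ) = (13.829046, 31.060546)
h = r sin θ − e = 31.060546 − 11 = 20.060546
x = r cos θ + √(L² − h²) = 13.829046 + √(19321.0 − 402.4255) = 13.829046 + 137.544809 = 151.373855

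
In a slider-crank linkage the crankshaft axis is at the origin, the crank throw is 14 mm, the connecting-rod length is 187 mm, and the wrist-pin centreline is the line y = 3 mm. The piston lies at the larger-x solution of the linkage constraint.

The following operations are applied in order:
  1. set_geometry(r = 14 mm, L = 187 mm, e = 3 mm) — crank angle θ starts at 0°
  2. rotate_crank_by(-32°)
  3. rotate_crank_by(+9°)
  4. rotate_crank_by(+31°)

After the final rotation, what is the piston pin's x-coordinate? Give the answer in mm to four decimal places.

200.8608

set_geometry: r = 14 mm, L = 187 mm, e = 3 mm; θ ← 0°
rotate_crank_by(-32°): θ ← 0° -32° = -32°
rotate_crank_by(+9°): θ ← -32° +9° = -23°
rotate_crank_by(+31°): θ ← -23° +31° = 8°
crank pin P = (r cos θ, r sin θ) = (13.863753, 1.948423)
h = r sin θ − e = 1.948423 − 3 = -1.051577
x = r cos θ + √(L² − h²) = 13.863753 + √(34969.0 − 1.1058) = 13.863753 + 186.997043 = 200.860796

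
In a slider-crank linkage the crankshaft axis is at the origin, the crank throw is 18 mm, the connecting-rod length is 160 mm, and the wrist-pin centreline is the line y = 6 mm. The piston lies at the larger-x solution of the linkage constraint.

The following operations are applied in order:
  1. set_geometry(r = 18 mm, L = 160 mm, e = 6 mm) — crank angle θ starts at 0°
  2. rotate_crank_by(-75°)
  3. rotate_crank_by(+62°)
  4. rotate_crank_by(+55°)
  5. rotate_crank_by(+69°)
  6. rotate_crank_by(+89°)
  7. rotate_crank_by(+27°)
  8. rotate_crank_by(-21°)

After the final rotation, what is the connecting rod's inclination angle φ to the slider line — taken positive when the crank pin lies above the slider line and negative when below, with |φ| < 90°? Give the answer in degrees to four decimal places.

set_geometry: r = 18 mm, L = 160 mm, e = 6 mm; θ ← 0°
rotate_crank_by(-75°): θ ← 0° -75° = -75°
rotate_crank_by(+62°): θ ← -75° +62° = -13°
rotate_crank_by(+55°): θ ← -13° +55° = 42°
rotate_crank_by(+69°): θ ← 42° +69° = 111°
rotate_crank_by(+89°): θ ← 111° +89° = 200°
rotate_crank_by(+27°): θ ← 200° +27° = 227°
rotate_crank_by(-21°): θ ← 227° -21° = 206°
crank pin P = (r cos θ, r sin θ) = (-16.178293, -7.890681)
h = r sin θ − e = -7.890681 − 6 = -13.890681
sin φ = h / L = -13.890681 / 160 = -0.08681675
φ = arcsin(-0.08681675) = -4.980503°

-4.9805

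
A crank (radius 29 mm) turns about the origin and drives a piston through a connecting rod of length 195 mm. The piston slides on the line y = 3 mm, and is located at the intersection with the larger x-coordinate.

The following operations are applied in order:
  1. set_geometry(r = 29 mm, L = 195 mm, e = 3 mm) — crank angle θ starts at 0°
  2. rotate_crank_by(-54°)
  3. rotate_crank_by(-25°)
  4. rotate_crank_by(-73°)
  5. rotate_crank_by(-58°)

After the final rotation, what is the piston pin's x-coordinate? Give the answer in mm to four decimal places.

169.5459

set_geometry: r = 29 mm, L = 195 mm, e = 3 mm; θ ← 0°
rotate_crank_by(-54°): θ ← 0° -54° = -54°
rotate_crank_by(-25°): θ ← -54° -25° = -79°
rotate_crank_by(-73°): θ ← -79° -73° = -152°
rotate_crank_by(-58°): θ ← -152° -58° = -210°
crank pin P = (r cos θ, r sin θ) = (-25.114737, 14.500000)
h = r sin θ − e = 14.500000 − 3 = 11.500000
x = r cos θ + √(L² − h²) = -25.114737 + √(38025.0 − 132.2500) = -25.114737 + 194.660602 = 169.545865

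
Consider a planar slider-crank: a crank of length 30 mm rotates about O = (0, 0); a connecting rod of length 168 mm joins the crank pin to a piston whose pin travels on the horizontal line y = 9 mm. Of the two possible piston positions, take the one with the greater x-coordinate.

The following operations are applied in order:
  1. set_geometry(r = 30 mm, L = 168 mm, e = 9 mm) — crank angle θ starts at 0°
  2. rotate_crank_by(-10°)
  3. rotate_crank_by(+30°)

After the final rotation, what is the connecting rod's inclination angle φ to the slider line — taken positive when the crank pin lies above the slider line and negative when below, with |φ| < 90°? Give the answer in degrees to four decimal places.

set_geometry: r = 30 mm, L = 168 mm, e = 9 mm; θ ← 0°
rotate_crank_by(-10°): θ ← 0° -10° = -10°
rotate_crank_by(+30°): θ ← -10° +30° = 20°
crank pin P = (r cos θ, r sin θ) = (28.190779, 10.260604)
h = r sin θ − e = 10.260604 − 9 = 1.260604
sin φ = h / L = 1.260604 / 168 = 0.00750360
φ = arcsin(0.00750360) = 0.429928°

0.4299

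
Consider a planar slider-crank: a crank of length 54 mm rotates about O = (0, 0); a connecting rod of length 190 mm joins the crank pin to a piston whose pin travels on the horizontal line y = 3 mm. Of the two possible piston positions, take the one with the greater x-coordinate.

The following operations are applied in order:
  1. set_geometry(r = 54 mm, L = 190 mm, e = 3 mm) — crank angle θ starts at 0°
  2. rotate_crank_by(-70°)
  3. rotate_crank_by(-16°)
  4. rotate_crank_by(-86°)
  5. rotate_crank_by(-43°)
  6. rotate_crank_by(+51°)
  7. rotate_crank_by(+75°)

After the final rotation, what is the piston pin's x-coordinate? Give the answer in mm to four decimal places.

182.1935

set_geometry: r = 54 mm, L = 190 mm, e = 3 mm; θ ← 0°
rotate_crank_by(-70°): θ ← 0° -70° = -70°
rotate_crank_by(-16°): θ ← -70° -16° = -86°
rotate_crank_by(-86°): θ ← -86° -86° = -172°
rotate_crank_by(-43°): θ ← -172° -43° = -215°
rotate_crank_by(+51°): θ ← -215° +51° = -164°
rotate_crank_by(+75°): θ ← -164° +75° = -89°
crank pin P = (r cos θ, r sin θ) = (0.942430, -53.991776)
h = r sin θ − e = -53.991776 − 3 = -56.991776
x = r cos θ + √(L² − h²) = 0.942430 + √(36100.0 − 3248.0625) = 0.942430 + 181.251035 = 182.193464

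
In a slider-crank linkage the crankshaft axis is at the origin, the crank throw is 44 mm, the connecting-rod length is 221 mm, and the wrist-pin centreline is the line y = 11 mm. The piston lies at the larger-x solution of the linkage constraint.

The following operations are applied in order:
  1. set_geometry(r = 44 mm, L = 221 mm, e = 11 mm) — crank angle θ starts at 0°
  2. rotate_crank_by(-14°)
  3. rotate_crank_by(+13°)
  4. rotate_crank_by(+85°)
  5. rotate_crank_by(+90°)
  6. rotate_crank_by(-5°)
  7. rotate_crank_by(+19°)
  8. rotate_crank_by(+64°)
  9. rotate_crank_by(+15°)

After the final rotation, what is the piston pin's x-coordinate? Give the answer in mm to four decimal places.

set_geometry: r = 44 mm, L = 221 mm, e = 11 mm; θ ← 0°
rotate_crank_by(-14°): θ ← 0° -14° = -14°
rotate_crank_by(+13°): θ ← -14° +13° = -1°
rotate_crank_by(+85°): θ ← -1° +85° = 84°
rotate_crank_by(+90°): θ ← 84° +90° = 174°
rotate_crank_by(-5°): θ ← 174° -5° = 169°
rotate_crank_by(+19°): θ ← 169° +19° = 188°
rotate_crank_by(+64°): θ ← 188° +64° = 252°
rotate_crank_by(+15°): θ ← 252° +15° = 267°
crank pin P = (r cos θ, r sin θ) = (-2.302782, -43.939700)
h = r sin θ − e = -43.939700 − 11 = -54.939700
x = r cos θ + √(L² − h²) = -2.302782 + √(48841.0 − 3018.3706) = -2.302782 + 214.062209 = 211.759427

211.7594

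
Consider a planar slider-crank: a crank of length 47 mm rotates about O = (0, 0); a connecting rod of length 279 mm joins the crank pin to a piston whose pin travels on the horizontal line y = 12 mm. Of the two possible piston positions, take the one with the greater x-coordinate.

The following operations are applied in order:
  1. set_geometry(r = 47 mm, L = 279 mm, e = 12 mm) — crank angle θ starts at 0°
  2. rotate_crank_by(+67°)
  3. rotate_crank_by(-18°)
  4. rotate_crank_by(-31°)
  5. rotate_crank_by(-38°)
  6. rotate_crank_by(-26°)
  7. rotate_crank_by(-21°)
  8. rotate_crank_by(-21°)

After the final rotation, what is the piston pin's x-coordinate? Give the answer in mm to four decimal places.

set_geometry: r = 47 mm, L = 279 mm, e = 12 mm; θ ← 0°
rotate_crank_by(+67°): θ ← 0° +67° = 67°
rotate_crank_by(-18°): θ ← 67° -18° = 49°
rotate_crank_by(-31°): θ ← 49° -31° = 18°
rotate_crank_by(-38°): θ ← 18° -38° = -20°
rotate_crank_by(-26°): θ ← -20° -26° = -46°
rotate_crank_by(-21°): θ ← -46° -21° = -67°
rotate_crank_by(-21°): θ ← -67° -21° = -88°
crank pin P = (r cos θ, r sin θ) = (1.640276, -46.971369)
h = r sin θ − e = -46.971369 − 12 = -58.971369
x = r cos θ + √(L² − h²) = 1.640276 + √(77841.0 − 3477.6223) = 1.640276 + 272.696494 = 274.336770

274.3368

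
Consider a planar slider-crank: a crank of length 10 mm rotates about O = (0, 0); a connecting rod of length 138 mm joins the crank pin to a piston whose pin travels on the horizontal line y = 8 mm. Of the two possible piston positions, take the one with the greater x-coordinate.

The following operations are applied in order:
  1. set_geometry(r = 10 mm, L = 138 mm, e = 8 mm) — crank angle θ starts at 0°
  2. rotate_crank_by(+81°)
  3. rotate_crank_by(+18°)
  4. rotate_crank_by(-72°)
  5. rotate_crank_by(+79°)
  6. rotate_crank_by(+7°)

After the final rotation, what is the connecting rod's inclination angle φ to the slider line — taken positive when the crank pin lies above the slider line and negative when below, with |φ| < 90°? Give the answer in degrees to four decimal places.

0.5003

set_geometry: r = 10 mm, L = 138 mm, e = 8 mm; θ ← 0°
rotate_crank_by(+81°): θ ← 0° +81° = 81°
rotate_crank_by(+18°): θ ← 81° +18° = 99°
rotate_crank_by(-72°): θ ← 99° -72° = 27°
rotate_crank_by(+79°): θ ← 27° +79° = 106°
rotate_crank_by(+7°): θ ← 106° +7° = 113°
crank pin P = (r cos θ, r sin θ) = (-3.907311, 9.205049)
h = r sin θ − e = 9.205049 − 8 = 1.205049
sin φ = h / L = 1.205049 / 138 = 0.00873224
φ = arcsin(0.00873224) = 0.500327°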